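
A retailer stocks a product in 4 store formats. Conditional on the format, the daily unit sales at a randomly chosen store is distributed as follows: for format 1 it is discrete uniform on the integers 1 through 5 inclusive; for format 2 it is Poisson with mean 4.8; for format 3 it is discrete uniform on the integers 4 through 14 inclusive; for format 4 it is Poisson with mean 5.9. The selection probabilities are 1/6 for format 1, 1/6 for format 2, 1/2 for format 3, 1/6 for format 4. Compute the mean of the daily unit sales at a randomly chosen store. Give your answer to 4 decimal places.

Component means — 1: 3; 2: 4.8; 3: 9; 4: 5.9.
E[X] = 0.166667·3 + 0.166667·4.8 + 0.5·9 + 0.166667·5.9 = 6.78333.

6.7833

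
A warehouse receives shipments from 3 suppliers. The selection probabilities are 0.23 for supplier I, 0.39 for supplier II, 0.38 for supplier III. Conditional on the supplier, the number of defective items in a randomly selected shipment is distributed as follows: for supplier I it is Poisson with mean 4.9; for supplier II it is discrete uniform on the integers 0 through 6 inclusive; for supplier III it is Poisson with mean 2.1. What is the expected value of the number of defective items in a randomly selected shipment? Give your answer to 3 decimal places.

3.095

Component means — I: 4.9; II: 3; III: 2.1.
E[X] = 0.23·4.9 + 0.39·3 + 0.38·2.1 = 3.095.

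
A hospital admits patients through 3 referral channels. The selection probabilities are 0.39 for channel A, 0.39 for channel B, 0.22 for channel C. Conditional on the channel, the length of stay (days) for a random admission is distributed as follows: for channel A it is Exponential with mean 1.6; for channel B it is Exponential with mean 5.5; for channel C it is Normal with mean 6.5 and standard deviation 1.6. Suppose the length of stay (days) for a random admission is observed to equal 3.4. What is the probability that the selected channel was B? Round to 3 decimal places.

0.505

Likelihoods f(3.4 | ·): A: 0.0746456; B: 0.0979861; C: 0.0381628.
Posterior ∝ prior × likelihood. Numerator for B: 0.39·0.0979861 = 0.0382146.
Normalizing constant: 0.39·0.0746456 + 0.39·0.0979861 + 0.22·0.0381628 = 0.0757222.
P(B | observation) = 0.0382146 / 0.0757222 = 0.504668.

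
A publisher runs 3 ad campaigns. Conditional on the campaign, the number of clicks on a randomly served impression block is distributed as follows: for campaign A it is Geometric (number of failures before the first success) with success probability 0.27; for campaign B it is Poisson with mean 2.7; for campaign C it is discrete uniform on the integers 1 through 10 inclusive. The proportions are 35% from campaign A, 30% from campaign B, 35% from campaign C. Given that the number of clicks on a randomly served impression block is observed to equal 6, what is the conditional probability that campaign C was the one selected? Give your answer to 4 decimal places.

0.5819

Likelihoods P(X=6 | ·): A: 0.0408602; B: 0.0361622; C: 0.1.
Posterior ∝ prior × likelihood. Numerator for C: 0.35·0.1 = 0.035.
Normalizing constant: 0.35·0.0408602 + 0.3·0.0361622 + 0.35·0.1 = 0.0601497.
P(C | observation) = 0.035 / 0.0601497 = 0.581881.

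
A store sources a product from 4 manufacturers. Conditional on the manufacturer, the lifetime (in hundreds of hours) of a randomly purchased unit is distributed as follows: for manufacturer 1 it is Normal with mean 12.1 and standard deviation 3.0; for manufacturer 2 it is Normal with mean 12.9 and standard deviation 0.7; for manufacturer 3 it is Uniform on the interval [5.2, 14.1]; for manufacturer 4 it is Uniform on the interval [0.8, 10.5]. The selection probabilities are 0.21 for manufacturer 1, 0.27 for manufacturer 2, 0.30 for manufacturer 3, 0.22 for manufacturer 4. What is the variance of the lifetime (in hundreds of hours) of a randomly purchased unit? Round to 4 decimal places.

Per component, 1: μ=12.1, E[X²]=155.41; 2: μ=12.9, E[X²]=166.9; 3: μ=9.65, E[X²]=99.7233; 4: μ=5.65, E[X²]=39.7633.
E[X] = 0.21·12.1 + 0.27·12.9 + 0.3·9.65 + 0.22·5.65 = 10.162.
E[X²] = 0.21·155.41 + 0.27·166.9 + 0.3·99.7233 + 0.22·39.7633 = 116.364.
Var(X) = E[X²] − (E[X])² = 116.364 − 103.266 = 13.0978.

13.0978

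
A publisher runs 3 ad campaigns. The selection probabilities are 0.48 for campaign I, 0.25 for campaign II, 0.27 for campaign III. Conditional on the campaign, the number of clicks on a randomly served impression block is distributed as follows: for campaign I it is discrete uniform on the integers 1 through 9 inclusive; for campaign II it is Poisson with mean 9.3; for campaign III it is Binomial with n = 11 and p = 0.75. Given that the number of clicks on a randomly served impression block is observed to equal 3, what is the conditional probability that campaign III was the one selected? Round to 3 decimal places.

0.005

Likelihoods P(X=3 | ·): I: 0.111111; II: 0.0122563; III: 0.00106215.
Posterior ∝ prior × likelihood. Numerator for III: 0.27·0.00106215 = 0.000286782.
Normalizing constant: 0.48·0.111111 + 0.25·0.0122563 + 0.27·0.00106215 = 0.0566842.
P(III | observation) = 0.000286782 / 0.0566842 = 0.00505929.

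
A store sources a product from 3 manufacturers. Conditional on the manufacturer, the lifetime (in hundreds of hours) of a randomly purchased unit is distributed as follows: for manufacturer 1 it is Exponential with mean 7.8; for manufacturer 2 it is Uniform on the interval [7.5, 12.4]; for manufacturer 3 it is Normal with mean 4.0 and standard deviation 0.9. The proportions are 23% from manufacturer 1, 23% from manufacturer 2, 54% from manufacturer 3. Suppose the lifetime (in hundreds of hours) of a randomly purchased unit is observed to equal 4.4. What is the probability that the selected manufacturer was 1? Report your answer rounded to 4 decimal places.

Likelihoods f(4.4 | ·): 1: 0.0729321; 2: 0; 3: 0.401582.
Posterior ∝ prior × likelihood. Numerator for 1: 0.23·0.0729321 = 0.0167744.
Normalizing constant: 0.23·0.0729321 + 0.23·0 + 0.54·0.401582 = 0.233629.
P(1 | observation) = 0.0167744 / 0.233629 = 0.0717993.

0.0718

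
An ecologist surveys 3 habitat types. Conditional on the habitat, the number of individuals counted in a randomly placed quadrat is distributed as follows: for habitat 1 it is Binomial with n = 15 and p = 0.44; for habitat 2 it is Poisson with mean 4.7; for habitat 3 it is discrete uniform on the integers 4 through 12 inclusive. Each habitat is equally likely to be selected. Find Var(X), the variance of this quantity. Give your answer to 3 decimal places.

Per component, 1: μ=6.6, E[X²]=47.256; 2: μ=4.7, E[X²]=26.79; 3: μ=8, E[X²]=70.6667.
E[X] = 0.333333·6.6 + 0.333333·4.7 + 0.333333·8 = 6.43333.
E[X²] = 0.333333·47.256 + 0.333333·26.79 + 0.333333·70.6667 = 48.2376.
Var(X) = E[X²] − (E[X])² = 48.2376 − 41.3878 = 6.84978.

6.850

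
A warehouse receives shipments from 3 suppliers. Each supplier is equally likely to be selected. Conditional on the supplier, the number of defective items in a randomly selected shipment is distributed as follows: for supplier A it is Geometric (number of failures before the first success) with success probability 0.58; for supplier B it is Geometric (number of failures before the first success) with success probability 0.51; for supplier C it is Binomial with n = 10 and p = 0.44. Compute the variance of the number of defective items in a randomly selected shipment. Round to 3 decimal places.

4.687

Per component, A: μ=0.724138, E[X²]=1.77289; B: μ=0.960784, E[X²]=2.807; C: μ=4.4, E[X²]=21.824.
E[X] = 0.333333·0.724138 + 0.333333·0.960784 + 0.333333·4.4 = 2.02831.
E[X²] = 0.333333·1.77289 + 0.333333·2.807 + 0.333333·21.824 = 8.8013.
Var(X) = E[X²] − (E[X])² = 8.8013 − 4.11403 = 4.68726.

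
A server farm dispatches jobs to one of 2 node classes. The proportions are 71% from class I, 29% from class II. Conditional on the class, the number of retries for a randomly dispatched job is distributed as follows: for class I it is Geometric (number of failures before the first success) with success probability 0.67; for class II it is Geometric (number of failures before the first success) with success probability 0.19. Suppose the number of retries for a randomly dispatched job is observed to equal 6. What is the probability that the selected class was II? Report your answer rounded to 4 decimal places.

Likelihoods P(X=6 | ·): I: 0.000865284; II: 0.0536616.
Posterior ∝ prior × likelihood. Numerator for II: 0.29·0.0536616 = 0.0155619.
Normalizing constant: 0.71·0.000865284 + 0.29·0.0536616 = 0.0161762.
P(II | observation) = 0.0155619 / 0.0161762 = 0.962021.

0.9620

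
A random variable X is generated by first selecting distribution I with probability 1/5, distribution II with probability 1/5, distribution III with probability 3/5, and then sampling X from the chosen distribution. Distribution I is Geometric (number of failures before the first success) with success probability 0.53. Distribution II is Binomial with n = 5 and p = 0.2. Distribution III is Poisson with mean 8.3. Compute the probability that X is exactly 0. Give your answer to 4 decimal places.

Conditional on each component, P(X = 0): I: 0.53; II: 0.32768; III: 0.000248517.
By total probability, P(X = 0) = 0.2·0.53 + 0.2·0.32768 + 0.6·0.000248517 = 0.171685.

0.1717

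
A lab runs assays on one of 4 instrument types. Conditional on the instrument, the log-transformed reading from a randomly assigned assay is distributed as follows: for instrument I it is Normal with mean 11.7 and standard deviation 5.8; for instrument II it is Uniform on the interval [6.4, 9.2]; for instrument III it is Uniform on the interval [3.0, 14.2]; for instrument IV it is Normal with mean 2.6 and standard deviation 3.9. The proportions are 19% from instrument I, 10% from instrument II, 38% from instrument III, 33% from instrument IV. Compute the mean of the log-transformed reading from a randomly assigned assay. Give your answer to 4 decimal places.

Component means — I: 11.7; II: 7.8; III: 8.6; IV: 2.6.
E[X] = 0.19·11.7 + 0.1·7.8 + 0.38·8.6 + 0.33·2.6 = 7.129.

7.1290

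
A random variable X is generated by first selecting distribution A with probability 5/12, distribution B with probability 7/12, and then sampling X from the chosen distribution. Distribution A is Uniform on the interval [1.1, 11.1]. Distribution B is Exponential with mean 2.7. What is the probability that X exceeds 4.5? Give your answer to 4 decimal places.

Conditional on each component, P(X > 4.5): A: 0.66; B: 0.188876.
By total probability, P(X > 4.5) = 0.416667·0.66 + 0.583333·0.188876 = 0.385177.

0.3852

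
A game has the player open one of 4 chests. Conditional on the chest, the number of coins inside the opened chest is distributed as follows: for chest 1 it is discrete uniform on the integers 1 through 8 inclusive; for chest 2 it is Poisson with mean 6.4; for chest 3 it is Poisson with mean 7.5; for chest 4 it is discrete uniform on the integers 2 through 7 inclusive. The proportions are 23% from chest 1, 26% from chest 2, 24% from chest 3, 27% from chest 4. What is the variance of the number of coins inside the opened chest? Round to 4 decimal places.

Per component, 1: μ=4.5, E[X²]=25.5; 2: μ=6.4, E[X²]=47.36; 3: μ=7.5, E[X²]=63.75; 4: μ=4.5, E[X²]=23.1667.
E[X] = 0.23·4.5 + 0.26·6.4 + 0.24·7.5 + 0.27·4.5 = 5.714.
E[X²] = 0.23·25.5 + 0.26·47.36 + 0.24·63.75 + 0.27·23.1667 = 39.7336.
Var(X) = E[X²] − (E[X])² = 39.7336 − 32.6498 = 7.0838.

7.0838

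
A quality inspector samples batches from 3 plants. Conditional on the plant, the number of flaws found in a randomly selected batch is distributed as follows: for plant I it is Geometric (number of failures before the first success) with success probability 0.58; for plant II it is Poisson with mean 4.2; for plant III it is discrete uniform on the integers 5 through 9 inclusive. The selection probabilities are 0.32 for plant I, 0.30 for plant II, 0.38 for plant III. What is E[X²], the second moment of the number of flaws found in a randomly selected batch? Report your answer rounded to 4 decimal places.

26.4993

For each component E[X²] = Var + (mean)², giving I: 1.77289; II: 21.84; III: 51.
Overall E[X²] = 0.32·1.77289 + 0.3·21.84 + 0.38·51 = 26.4993.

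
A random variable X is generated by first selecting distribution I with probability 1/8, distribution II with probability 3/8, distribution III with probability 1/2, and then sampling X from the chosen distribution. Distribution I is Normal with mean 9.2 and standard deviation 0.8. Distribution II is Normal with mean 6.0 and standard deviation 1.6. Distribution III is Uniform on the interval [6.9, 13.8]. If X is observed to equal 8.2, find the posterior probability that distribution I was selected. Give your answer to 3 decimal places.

Likelihoods f(8.2 | ·): I: 0.228311; II: 0.0968827; III: 0.144928.
Posterior ∝ prior × likelihood. Numerator for I: 0.125·0.228311 = 0.0285389.
Normalizing constant: 0.125·0.228311 + 0.375·0.0968827 + 0.5·0.144928 = 0.137334.
P(I | observation) = 0.0285389 / 0.137334 = 0.207807.

0.208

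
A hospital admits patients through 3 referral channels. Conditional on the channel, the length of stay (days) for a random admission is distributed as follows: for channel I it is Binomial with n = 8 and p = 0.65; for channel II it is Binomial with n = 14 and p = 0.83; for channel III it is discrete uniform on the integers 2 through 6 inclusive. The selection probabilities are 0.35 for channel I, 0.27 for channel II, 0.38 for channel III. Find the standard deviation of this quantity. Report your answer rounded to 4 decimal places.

3.4604

Per component, I: μ=5.2, E[X²]=28.86; II: μ=11.62, E[X²]=137; III: μ=4, E[X²]=18.
E[X] = 0.35·5.2 + 0.27·11.62 + 0.38·4 = 6.4774.
E[X²] = 0.35·28.86 + 0.27·137 + 0.38·18 = 53.9309.
Var(X) = E[X²] − (E[X])² = 53.9309 − 41.9567 = 11.9742.
SD(X) = √11.9742 = 3.46038.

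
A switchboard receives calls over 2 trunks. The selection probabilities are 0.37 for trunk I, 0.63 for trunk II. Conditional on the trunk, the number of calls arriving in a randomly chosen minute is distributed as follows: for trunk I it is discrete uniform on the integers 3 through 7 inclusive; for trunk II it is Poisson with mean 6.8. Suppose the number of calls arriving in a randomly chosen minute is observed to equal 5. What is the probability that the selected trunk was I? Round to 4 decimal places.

Likelihoods P(X=5 | ·): I: 0.2; II: 0.134946.
Posterior ∝ prior × likelihood. Numerator for I: 0.37·0.2 = 0.074.
Normalizing constant: 0.37·0.2 + 0.63·0.134946 = 0.159016.
P(I | observation) = 0.074 / 0.159016 = 0.465362.

0.4654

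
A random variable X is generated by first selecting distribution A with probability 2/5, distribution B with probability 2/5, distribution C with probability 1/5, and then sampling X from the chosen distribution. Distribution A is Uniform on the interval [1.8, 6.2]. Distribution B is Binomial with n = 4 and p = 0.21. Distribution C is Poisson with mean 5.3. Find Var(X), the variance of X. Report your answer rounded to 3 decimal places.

5.295

Per component, A: μ=4, E[X²]=17.6133; B: μ=0.84, E[X²]=1.3692; C: μ=5.3, E[X²]=33.39.
E[X] = 0.4·4 + 0.4·0.84 + 0.2·5.3 = 2.996.
E[X²] = 0.4·17.6133 + 0.4·1.3692 + 0.2·33.39 = 14.271.
Var(X) = E[X²] − (E[X])² = 14.271 − 8.97602 = 5.295.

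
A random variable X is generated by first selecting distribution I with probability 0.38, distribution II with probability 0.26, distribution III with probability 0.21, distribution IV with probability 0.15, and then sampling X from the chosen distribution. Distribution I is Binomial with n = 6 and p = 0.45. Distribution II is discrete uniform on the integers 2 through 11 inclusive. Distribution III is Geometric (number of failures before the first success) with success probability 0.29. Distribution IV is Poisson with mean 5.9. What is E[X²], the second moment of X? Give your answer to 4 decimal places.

25.6026

For each component E[X²] = Var + (mean)², giving I: 8.775; II: 50.5; III: 14.4364; IV: 40.71.
Overall E[X²] = 0.38·8.775 + 0.26·50.5 + 0.21·14.4364 + 0.15·40.71 = 25.6026.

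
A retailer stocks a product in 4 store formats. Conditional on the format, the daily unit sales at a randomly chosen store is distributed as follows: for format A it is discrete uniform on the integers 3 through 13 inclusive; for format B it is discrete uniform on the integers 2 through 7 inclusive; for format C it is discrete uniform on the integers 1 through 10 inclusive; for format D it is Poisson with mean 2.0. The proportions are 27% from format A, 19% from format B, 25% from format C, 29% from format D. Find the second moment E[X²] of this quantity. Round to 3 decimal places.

35.747

For each component E[X²] = Var + (mean)², giving A: 74; B: 23.1667; C: 38.5; D: 6.
Overall E[X²] = 0.27·74 + 0.19·23.1667 + 0.25·38.5 + 0.29·6 = 35.7467.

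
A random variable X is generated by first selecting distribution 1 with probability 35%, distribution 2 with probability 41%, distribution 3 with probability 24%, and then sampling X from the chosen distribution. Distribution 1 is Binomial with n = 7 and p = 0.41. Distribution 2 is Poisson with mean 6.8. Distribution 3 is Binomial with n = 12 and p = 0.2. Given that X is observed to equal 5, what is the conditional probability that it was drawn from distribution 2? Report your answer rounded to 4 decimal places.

Likelihoods P(X=5 | ·): 1: 0.084692; 2: 0.134946; 3: 0.0531502.
Posterior ∝ prior × likelihood. Numerator for 2: 0.41·0.134946 = 0.055328.
Normalizing constant: 0.35·0.084692 + 0.41·0.134946 + 0.24·0.0531502 = 0.0977262.
P(2 | observation) = 0.055328 / 0.0977262 = 0.566153.

0.5662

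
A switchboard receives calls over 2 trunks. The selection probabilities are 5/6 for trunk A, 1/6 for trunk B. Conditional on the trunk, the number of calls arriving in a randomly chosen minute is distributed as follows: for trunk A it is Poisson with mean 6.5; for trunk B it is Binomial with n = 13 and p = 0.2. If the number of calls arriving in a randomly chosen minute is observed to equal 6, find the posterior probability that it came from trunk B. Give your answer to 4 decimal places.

0.0284

Likelihoods P(X=6 | ·): A: 0.157483; B: 0.0230318.
Posterior ∝ prior × likelihood. Numerator for B: 0.166667·0.0230318 = 0.00383863.
Normalizing constant: 0.833333·0.157483 + 0.166667·0.0230318 = 0.135074.
P(B | observation) = 0.00383863 / 0.135074 = 0.0284186.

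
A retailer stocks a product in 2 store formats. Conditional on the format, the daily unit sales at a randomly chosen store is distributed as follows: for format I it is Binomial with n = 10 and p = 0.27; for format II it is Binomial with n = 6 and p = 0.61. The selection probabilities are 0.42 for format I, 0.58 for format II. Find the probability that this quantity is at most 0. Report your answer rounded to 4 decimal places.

0.0201

Conditional on each format, P(X ≤ 0): I: 0.0429763; II: 0.00351874.
By total probability, P(X ≤ 0) = 0.42·0.0429763 + 0.58·0.00351874 = 0.0200909.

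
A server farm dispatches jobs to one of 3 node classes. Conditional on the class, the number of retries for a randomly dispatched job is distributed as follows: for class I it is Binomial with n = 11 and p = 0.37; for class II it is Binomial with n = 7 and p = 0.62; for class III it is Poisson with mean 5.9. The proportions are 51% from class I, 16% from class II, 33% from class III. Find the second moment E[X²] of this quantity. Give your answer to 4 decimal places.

26.4677

For each component E[X²] = Var + (mean)², giving I: 19.129; II: 20.4848; III: 40.71.
Overall E[X²] = 0.51·19.129 + 0.16·20.4848 + 0.33·40.71 = 26.4677.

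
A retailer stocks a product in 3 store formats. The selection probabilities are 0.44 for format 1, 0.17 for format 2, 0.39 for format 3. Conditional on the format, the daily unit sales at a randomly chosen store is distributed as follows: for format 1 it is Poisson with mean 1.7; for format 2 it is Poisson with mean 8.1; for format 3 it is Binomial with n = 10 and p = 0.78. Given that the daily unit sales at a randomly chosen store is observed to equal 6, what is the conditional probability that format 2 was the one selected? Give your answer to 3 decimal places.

0.306

Likelihoods P(X=6 | ·): 1: 0.00612436; 2: 0.119067; 3: 0.110784.
Posterior ∝ prior × likelihood. Numerator for 2: 0.17·0.119067 = 0.0202414.
Normalizing constant: 0.44·0.00612436 + 0.17·0.119067 + 0.39·0.110784 = 0.066142.
P(2 | observation) = 0.0202414 / 0.066142 = 0.30603.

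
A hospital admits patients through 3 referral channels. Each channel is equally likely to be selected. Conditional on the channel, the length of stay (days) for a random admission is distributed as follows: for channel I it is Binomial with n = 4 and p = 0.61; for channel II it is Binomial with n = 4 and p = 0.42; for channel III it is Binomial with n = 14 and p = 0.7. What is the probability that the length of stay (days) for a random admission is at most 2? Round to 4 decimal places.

Conditional on each channel, P(X ≤ 2): I: 0.507451; II: 0.796999; III: 2.53072e-05.
By total probability, P(X ≤ 2) = 0.333333·0.507451 + 0.333333·0.796999 + 0.333333·2.53072e-05 = 0.434825.

0.4348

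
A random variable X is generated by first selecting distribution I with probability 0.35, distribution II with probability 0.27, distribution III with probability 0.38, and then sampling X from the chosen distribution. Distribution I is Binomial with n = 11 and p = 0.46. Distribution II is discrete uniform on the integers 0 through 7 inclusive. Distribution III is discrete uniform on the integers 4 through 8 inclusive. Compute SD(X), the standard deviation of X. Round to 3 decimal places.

Per component, I: μ=5.06, E[X²]=28.336; II: μ=3.5, E[X²]=17.5; III: μ=6, E[X²]=38.
E[X] = 0.35·5.06 + 0.27·3.5 + 0.38·6 = 4.996.
E[X²] = 0.35·28.336 + 0.27·17.5 + 0.38·38 = 29.0826.
Var(X) = E[X²] − (E[X])² = 29.0826 − 24.96 = 4.12258.
SD(X) = √4.12258 = 2.03041.

2.030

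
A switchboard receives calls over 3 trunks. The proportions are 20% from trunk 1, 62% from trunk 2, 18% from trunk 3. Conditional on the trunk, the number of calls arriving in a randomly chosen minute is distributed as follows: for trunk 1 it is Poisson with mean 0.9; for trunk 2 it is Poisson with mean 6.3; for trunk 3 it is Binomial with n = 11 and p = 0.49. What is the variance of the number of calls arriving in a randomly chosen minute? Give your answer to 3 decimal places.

9.015

Per component, 1: μ=0.9, E[X²]=1.71; 2: μ=6.3, E[X²]=45.99; 3: μ=5.39, E[X²]=31.801.
E[X] = 0.2·0.9 + 0.62·6.3 + 0.18·5.39 = 5.0562.
E[X²] = 0.2·1.71 + 0.62·45.99 + 0.18·31.801 = 34.58.
Var(X) = E[X²] − (E[X])² = 34.58 − 25.5652 = 9.01482.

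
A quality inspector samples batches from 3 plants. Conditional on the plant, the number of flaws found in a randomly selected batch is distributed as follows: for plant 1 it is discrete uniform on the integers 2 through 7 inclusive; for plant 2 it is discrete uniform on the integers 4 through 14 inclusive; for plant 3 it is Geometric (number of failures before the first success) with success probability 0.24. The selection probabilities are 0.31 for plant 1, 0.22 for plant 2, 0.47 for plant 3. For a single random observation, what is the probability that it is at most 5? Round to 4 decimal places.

0.6261

Conditional on each plant, P(X ≤ 5): 1: 0.666667; 2: 0.181818; 3: 0.8073.
By total probability, P(X ≤ 5) = 0.31·0.666667 + 0.22·0.181818 + 0.47·0.8073 = 0.626098.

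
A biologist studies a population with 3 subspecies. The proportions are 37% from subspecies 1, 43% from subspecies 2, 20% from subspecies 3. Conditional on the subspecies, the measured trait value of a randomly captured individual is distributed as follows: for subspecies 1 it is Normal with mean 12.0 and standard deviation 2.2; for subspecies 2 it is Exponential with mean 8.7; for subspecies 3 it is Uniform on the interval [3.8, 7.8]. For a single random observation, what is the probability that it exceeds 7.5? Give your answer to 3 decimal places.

0.559

Conditional on each subspecies, P(X > 7.5): 1: 0.979595; 2: 0.422287; 3: 0.075.
By total probability, P(X > 7.5) = 0.37·0.979595 + 0.43·0.422287 + 0.2·0.075 = 0.559034.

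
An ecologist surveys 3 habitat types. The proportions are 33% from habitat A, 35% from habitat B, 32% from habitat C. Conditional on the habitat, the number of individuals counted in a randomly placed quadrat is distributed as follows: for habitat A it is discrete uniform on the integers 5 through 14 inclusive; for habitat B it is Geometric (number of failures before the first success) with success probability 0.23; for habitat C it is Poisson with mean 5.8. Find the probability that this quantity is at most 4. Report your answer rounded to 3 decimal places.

0.355

Conditional on each habitat, P(X ≤ 4): A: 0; B: 0.729322; C: 0.312718.
By total probability, P(X ≤ 4) = 0.33·0 + 0.35·0.729322 + 0.32·0.312718 = 0.355332.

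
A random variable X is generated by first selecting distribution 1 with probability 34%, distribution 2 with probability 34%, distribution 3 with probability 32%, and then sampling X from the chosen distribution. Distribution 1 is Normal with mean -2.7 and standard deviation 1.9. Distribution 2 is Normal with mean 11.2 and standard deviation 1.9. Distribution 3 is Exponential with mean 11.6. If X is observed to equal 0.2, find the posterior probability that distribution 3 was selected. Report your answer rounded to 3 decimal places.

Likelihoods f(0.2 | ·): 1: 0.0655061; 2: 1.10615e-08; 3: 0.0847333.
Posterior ∝ prior × likelihood. Numerator for 3: 0.32·0.0847333 = 0.0271147.
Normalizing constant: 0.34·0.0655061 + 0.34·1.10615e-08 + 0.32·0.0847333 = 0.0493867.
P(3 | observation) = 0.0271147 / 0.0493867 = 0.549027.

0.549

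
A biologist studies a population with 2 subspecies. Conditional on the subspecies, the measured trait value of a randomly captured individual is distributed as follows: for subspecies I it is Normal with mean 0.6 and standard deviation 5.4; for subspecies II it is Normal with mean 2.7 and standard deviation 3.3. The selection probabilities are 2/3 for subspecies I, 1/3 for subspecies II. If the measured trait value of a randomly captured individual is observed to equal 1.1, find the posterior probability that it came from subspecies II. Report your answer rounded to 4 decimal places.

Likelihoods f(1.1 | ·): I: 0.0735622; II: 0.107485.
Posterior ∝ prior × likelihood. Numerator for II: 0.333333·0.107485 = 0.0358285.
Normalizing constant: 0.666667·0.0735622 + 0.333333·0.107485 = 0.0848699.
P(II | observation) = 0.0358285 / 0.0848699 = 0.422157.

0.4222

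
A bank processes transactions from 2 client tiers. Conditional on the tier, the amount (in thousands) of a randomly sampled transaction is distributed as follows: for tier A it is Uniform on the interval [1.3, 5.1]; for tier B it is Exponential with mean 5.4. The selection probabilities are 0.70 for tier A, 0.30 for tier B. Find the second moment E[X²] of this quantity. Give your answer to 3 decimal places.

For each component E[X²] = Var + (mean)², giving A: 11.4433; B: 58.32.
Overall E[X²] = 0.7·11.4433 + 0.3·58.32 = 25.5063.

25.506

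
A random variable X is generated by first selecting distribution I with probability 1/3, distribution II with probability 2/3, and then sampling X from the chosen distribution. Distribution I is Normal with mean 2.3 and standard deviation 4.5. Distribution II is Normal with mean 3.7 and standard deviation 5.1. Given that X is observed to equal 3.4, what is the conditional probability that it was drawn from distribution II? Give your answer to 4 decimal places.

0.6448

Likelihoods f(3.4 | ·): I: 0.0860443; II: 0.0780888.
Posterior ∝ prior × likelihood. Numerator for II: 0.666667·0.0780888 = 0.0520592.
Normalizing constant: 0.333333·0.0860443 + 0.666667·0.0780888 = 0.0807406.
P(II | observation) = 0.0520592 / 0.0807406 = 0.644771.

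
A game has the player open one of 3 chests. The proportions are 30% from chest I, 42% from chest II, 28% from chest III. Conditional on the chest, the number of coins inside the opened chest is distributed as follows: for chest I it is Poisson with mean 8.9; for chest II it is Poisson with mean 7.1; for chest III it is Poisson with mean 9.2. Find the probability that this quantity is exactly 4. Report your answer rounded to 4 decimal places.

Conditional on each chest, P(X = 4): I: 0.0356556; II: 0.0873638; III: 0.03016.
By total probability, P(X = 4) = 0.3·0.0356556 + 0.42·0.0873638 + 0.28·0.03016 = 0.0558343.

0.0558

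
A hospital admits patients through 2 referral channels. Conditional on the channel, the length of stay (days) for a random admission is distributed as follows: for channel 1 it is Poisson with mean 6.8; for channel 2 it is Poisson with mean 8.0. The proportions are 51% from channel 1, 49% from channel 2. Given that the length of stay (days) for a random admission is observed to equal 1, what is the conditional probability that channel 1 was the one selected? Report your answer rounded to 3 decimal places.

Likelihoods P(X=1 | ·): 1: 0.00757367; 2: 0.0026837.
Posterior ∝ prior × likelihood. Numerator for 1: 0.51·0.00757367 = 0.00386257.
Normalizing constant: 0.51·0.00757367 + 0.49·0.0026837 = 0.00517759.
P(1 | observation) = 0.00386257 / 0.00517759 = 0.746018.

0.746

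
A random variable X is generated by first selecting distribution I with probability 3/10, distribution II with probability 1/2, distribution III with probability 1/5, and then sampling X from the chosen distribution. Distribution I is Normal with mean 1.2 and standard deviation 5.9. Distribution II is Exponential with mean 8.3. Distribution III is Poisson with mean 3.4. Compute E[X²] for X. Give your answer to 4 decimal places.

For each component E[X²] = Var + (mean)², giving I: 36.25; II: 137.78; III: 14.96.
Overall E[X²] = 0.3·36.25 + 0.5·137.78 + 0.2·14.96 = 82.757.

82.7570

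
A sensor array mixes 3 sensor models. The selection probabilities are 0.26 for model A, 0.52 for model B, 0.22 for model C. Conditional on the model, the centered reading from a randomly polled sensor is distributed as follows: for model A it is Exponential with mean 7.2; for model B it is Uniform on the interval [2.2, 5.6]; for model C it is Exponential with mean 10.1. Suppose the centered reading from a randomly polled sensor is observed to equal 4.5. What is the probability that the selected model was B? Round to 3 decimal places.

Likelihoods f(4.5 | ·): A: 0.0743419; B: 0.294118; C: 0.0634134.
Posterior ∝ prior × likelihood. Numerator for B: 0.52·0.294118 = 0.152941.
Normalizing constant: 0.26·0.0743419 + 0.52·0.294118 + 0.22·0.0634134 = 0.186221.
P(B | observation) = 0.152941 / 0.186221 = 0.821289.

0.821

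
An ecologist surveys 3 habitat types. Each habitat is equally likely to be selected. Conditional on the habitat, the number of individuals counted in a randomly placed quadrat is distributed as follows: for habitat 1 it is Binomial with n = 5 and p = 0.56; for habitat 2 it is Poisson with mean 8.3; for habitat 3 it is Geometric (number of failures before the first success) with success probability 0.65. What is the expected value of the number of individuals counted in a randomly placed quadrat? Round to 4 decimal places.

3.8795

Component means — 1: 2.8; 2: 8.3; 3: 0.538462.
E[X] = 0.333333·2.8 + 0.333333·8.3 + 0.333333·0.538462 = 3.87949.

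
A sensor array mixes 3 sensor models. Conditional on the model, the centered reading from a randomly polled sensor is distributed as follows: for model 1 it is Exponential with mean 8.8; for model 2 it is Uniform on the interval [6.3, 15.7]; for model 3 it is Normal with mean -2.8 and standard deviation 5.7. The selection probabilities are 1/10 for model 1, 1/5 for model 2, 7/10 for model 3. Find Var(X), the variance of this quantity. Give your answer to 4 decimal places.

68.1373

Per component, 1: μ=8.8, E[X²]=154.88; 2: μ=11, E[X²]=128.363; 3: μ=-2.8, E[X²]=40.33.
E[X] = 0.1·8.8 + 0.2·11 + 0.7·-2.8 = 1.12.
E[X²] = 0.1·154.88 + 0.2·128.363 + 0.7·40.33 = 69.3917.
Var(X) = E[X²] − (E[X])² = 69.3917 − 1.2544 = 68.1373.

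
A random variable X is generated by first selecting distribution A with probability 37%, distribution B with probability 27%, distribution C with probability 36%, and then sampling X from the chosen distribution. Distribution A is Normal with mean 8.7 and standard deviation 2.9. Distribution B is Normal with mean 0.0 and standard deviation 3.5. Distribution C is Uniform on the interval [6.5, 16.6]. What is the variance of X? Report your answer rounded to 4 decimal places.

Per component, A: μ=8.7, E[X²]=84.1; B: μ=0, E[X²]=12.25; C: μ=11.55, E[X²]=141.903.
E[X] = 0.37·8.7 + 0.27·0 + 0.36·11.55 = 7.377.
E[X²] = 0.37·84.1 + 0.27·12.25 + 0.36·141.903 = 85.5097.
Var(X) = E[X²] − (E[X])² = 85.5097 − 54.4201 = 31.0896.

31.0896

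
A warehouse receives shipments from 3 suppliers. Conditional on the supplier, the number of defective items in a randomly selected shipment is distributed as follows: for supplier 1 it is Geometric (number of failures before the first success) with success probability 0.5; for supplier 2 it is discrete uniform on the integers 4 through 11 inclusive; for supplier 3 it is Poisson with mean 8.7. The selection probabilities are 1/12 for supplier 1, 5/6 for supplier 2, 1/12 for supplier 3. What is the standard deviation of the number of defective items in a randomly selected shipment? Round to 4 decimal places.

Per component, 1: μ=1, E[X²]=3; 2: μ=7.5, E[X²]=61.5; 3: μ=8.7, E[X²]=84.39.
E[X] = 0.0833333·1 + 0.833333·7.5 + 0.0833333·8.7 = 7.05833.
E[X²] = 0.0833333·3 + 0.833333·61.5 + 0.0833333·84.39 = 58.5325.
Var(X) = E[X²] − (E[X])² = 58.5325 − 49.8201 = 8.71243.
SD(X) = √8.71243 = 2.95168.

2.9517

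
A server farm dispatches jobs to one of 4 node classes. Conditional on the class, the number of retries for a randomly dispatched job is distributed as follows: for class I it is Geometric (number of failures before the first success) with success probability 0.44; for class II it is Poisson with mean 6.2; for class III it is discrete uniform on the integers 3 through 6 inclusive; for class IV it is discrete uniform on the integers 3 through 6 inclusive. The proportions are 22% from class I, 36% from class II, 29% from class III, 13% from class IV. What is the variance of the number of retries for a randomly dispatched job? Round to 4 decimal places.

6.7155

Per component, I: μ=1.27273, E[X²]=4.5124; II: μ=6.2, E[X²]=44.64; III: μ=4.5, E[X²]=21.5; IV: μ=4.5, E[X²]=21.5.
E[X] = 0.22·1.27273 + 0.36·6.2 + 0.29·4.5 + 0.13·4.5 = 4.402.
E[X²] = 0.22·4.5124 + 0.36·44.64 + 0.29·21.5 + 0.13·21.5 = 26.0931.
Var(X) = E[X²] − (E[X])² = 26.0931 − 19.3776 = 6.71552.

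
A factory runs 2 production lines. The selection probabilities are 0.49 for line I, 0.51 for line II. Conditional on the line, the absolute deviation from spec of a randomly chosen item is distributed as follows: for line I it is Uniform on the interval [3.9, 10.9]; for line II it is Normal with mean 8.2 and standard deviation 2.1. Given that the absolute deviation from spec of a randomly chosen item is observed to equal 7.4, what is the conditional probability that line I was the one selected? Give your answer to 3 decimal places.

0.437

Likelihoods f(7.4 | ·): I: 0.142857; II: 0.176676.
Posterior ∝ prior × likelihood. Numerator for I: 0.49·0.142857 = 0.07.
Normalizing constant: 0.49·0.142857 + 0.51·0.176676 = 0.160105.
P(I | observation) = 0.07 / 0.160105 = 0.437214.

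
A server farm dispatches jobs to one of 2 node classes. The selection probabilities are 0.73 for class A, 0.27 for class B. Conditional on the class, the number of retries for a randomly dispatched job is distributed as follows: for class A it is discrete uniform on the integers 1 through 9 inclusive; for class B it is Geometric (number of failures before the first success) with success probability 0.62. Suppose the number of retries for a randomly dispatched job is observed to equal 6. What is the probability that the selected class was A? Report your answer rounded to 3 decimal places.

Likelihoods P(X=6 | ·): A: 0.111111; B: 0.00186678.
Posterior ∝ prior × likelihood. Numerator for A: 0.73·0.111111 = 0.0811111.
Normalizing constant: 0.73·0.111111 + 0.27·0.00186678 = 0.0816151.
P(A | observation) = 0.0811111 / 0.0816151 = 0.993824.

0.994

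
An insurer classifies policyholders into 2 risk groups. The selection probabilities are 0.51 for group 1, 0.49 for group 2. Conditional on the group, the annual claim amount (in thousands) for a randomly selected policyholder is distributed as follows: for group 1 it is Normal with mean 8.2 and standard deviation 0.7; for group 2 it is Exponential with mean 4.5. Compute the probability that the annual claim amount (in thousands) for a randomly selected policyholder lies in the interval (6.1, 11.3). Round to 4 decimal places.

0.5959

Conditional on each group, P(6.1 < X < 11.3): 1: 0.998645; 2: 0.176626.
By total probability, P(6.1 < X < 11.3) = 0.51·0.998645 + 0.49·0.176626 = 0.595856.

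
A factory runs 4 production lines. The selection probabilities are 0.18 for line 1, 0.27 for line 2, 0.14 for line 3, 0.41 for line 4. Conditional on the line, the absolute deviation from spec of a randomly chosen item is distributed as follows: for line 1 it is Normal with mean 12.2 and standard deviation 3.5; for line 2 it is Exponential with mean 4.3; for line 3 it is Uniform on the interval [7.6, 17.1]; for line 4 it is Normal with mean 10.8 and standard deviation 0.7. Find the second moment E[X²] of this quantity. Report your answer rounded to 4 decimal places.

For each component E[X²] = Var + (mean)², giving 1: 161.09; 2: 36.98; 3: 160.043; 4: 117.13.
Overall E[X²] = 0.18·161.09 + 0.27·36.98 + 0.14·160.043 + 0.41·117.13 = 109.41.

109.4102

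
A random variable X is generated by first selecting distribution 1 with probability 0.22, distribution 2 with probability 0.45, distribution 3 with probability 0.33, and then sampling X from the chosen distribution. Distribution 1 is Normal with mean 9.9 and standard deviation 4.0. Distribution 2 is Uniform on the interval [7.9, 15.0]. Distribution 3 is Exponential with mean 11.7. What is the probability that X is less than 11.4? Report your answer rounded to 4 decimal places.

Conditional on each component, P(X < 11.4): 1: 0.64617; 2: 0.492958; 3: 0.622566.
By total probability, P(X < 11.4) = 0.22·0.64617 + 0.45·0.492958 + 0.33·0.622566 = 0.569435.

0.5694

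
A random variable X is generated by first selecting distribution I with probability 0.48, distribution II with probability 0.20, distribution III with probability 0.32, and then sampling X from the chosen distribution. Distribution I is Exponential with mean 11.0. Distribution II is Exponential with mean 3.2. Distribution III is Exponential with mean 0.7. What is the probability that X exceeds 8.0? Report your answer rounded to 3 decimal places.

Conditional on each component, P(X > 8.0): I: 0.483225; II: 0.082085; III: 1.08801e-05.
By total probability, P(X > 8.0) = 0.48·0.483225 + 0.2·0.082085 + 0.32·1.08801e-05 = 0.248369.

0.248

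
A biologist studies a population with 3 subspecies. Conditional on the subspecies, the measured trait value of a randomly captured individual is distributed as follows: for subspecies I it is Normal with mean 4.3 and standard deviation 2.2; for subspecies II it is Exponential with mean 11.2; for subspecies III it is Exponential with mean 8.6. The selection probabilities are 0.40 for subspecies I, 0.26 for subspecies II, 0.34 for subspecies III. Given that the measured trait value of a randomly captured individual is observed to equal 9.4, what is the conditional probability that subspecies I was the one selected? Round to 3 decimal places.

0.175

Likelihoods f(9.4 | ·): I: 0.0123465; II: 0.0385731; III: 0.0389769.
Posterior ∝ prior × likelihood. Numerator for I: 0.4·0.0123465 = 0.00493862.
Normalizing constant: 0.4·0.0123465 + 0.26·0.0385731 + 0.34·0.0389769 = 0.0282198.
P(I | observation) = 0.00493862 / 0.0282198 = 0.175005.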